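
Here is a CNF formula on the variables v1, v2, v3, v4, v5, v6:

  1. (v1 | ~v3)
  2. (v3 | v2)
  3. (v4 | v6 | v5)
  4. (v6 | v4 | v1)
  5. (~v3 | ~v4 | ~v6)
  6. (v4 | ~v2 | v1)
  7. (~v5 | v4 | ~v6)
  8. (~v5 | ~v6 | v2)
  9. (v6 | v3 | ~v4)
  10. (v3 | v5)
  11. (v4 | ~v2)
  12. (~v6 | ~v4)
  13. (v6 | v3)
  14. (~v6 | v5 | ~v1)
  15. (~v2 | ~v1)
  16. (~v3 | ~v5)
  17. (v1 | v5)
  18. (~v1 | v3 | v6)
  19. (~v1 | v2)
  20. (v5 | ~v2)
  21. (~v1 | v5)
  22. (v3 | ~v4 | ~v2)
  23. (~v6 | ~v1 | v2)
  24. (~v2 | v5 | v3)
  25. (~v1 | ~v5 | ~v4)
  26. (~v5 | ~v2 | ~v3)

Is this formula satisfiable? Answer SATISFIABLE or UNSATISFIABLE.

UNSATISFIABLE

v5 = True:
  propagation gives v3=False, v2=True, v4=True; an empty clause results — contradiction.
v5 = False:
  propagation gives v3=True, v1=True; an empty clause results — contradiction.
Every branch closes, so no satisfying assignment exists.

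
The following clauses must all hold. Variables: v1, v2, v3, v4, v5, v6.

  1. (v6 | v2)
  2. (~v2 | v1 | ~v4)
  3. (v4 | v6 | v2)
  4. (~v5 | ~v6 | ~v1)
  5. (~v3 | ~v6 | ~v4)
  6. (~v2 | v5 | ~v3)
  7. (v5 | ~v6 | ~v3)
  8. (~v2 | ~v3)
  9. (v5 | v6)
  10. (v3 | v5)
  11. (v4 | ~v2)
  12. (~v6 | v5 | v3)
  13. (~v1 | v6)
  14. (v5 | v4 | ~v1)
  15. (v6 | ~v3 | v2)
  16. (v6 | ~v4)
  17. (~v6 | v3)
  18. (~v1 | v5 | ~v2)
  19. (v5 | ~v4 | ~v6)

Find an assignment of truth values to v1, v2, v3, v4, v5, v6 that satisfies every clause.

v1 = F  v2 = F  v3 = T  v4 = F  v5 = T  v6 = T

Branch on v1: take v1 = False.
Try v2 = False.
  then v6 is forced to True.
  then v3 is forced to True.
  then v4 is forced to False.
  then v5 is forced to True.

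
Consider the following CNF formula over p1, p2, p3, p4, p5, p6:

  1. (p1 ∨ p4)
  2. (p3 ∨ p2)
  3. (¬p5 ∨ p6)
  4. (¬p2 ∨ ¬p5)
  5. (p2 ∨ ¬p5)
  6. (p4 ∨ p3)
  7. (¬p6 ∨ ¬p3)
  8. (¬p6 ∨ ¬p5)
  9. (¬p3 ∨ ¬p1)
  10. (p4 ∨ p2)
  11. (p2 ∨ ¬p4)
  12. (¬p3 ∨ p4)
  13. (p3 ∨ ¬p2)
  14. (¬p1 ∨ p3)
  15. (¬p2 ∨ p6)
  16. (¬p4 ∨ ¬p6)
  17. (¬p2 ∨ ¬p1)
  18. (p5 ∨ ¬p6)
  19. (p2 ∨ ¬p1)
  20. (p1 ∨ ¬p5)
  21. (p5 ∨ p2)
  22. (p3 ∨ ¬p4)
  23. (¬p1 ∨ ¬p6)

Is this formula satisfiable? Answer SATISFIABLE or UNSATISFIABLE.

UNSATISFIABLE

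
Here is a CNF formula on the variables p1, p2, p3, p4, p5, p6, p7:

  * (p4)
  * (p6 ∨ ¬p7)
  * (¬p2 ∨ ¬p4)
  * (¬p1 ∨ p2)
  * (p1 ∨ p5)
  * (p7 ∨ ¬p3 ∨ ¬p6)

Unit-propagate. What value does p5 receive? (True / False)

True

Unit clause (p4) sets p4 = True.
From (¬p2 ∨ ¬p4) and p4 = True: p2 = False.
From (¬p1 ∨ p2) and p2 = False: p1 = False.
In (p5 ∨ p1), p1 is now false; p5 must hold, so p5 = True.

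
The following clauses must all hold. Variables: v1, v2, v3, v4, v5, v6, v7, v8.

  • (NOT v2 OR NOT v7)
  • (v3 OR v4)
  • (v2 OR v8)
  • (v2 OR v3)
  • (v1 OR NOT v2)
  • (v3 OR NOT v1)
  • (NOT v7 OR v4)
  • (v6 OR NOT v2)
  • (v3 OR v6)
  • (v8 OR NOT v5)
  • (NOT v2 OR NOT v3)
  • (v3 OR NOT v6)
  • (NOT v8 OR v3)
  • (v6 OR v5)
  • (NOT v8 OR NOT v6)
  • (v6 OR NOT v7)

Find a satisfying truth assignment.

v1=False, v2=False, v3=True, v4=False, v5=True, v6=False, v7=False, v8=True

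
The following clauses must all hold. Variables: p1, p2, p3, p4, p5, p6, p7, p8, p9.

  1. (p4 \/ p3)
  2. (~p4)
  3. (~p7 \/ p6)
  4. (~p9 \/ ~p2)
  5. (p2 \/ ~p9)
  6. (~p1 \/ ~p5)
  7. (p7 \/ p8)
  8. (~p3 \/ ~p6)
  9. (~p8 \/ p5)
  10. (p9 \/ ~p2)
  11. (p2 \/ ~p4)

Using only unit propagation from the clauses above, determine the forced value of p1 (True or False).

Unit clause (~p4) sets p4 = False.
In (p4 \/ p3), p4 is now false; p3 must hold, so p3 = True.
(~p6 \/ ~p3): since p3 = True, the clause reduces to (~p6). p6 = False.
From (p6 \/ ~p7) and p6 = False: p7 = False.
(p7 \/ p8) with p7 = False leaves only p8, so p8 = True.
From (~p8 \/ p5) and p8 = True: p5 = True.
(~p5 \/ ~p1): since p5 = True, the clause reduces to (~p1). p1 = False.

False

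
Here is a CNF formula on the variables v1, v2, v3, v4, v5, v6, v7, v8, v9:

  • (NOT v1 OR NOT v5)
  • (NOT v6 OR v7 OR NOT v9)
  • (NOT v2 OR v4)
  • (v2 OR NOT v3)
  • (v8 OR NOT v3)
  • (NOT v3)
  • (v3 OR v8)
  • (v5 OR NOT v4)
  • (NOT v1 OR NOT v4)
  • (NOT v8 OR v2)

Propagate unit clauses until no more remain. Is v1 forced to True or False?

False

(NOT v3) stands alone — v3 = False.
(v8 OR v3): since v3 = False, the clause reduces to (v8). v8 = True.
From (v2 OR NOT v8) and v8 = True: v2 = True.
From (NOT v2 OR v4) and v2 = True: v4 = True.
(v5 OR NOT v4) with v4 = True leaves only v5, so v5 = True.
In (NOT v5 OR NOT v1), NOT v5 is now false; NOT v1 must hold, so v1 = False.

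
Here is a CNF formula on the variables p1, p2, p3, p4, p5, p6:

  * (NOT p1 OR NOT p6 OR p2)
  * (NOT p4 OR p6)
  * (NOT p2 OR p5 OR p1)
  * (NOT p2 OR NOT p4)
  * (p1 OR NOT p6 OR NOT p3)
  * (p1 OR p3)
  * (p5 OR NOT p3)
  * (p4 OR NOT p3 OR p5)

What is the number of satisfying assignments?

11

Split on p1, then p3.
  p1=1, p3=1: remaining (p2,p4,p5,p6) ∈ {(0,0,1,0); (1,0,1,0); (1,0,1,1)} — 3.
  p1=1, p3=0: p5 free; 3 ways for (p2,p4,p6) × 2^1 = 6.
  p1=0, p3=1: remaining (p2,p4,p5,p6) ∈ {(0,0,1,0); (1,0,1,0)} — 2.
  p1=0, p3=0: a clause becomes empty — 0.
Total: 3 + 6 + 2 + 0 = 11.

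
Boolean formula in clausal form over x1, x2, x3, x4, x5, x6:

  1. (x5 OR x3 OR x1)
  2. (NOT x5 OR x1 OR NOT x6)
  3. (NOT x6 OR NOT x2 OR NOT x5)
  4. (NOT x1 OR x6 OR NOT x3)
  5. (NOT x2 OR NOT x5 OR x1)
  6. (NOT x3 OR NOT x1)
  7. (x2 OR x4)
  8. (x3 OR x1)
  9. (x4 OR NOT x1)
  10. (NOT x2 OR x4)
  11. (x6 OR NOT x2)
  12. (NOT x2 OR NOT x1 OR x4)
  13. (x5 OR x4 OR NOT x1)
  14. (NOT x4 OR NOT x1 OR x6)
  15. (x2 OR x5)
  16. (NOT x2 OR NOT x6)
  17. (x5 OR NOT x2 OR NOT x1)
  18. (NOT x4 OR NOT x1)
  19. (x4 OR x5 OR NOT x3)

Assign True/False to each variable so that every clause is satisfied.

Try x1 = False.
  then x3 is forced to True.
Branch on x2: take x2 = False.
  then x4 is forced to True.
  then x5 is forced to True.
  then x6 is forced to False.

x1=F, x2=F, x3=T, x4=T, x5=T, x6=F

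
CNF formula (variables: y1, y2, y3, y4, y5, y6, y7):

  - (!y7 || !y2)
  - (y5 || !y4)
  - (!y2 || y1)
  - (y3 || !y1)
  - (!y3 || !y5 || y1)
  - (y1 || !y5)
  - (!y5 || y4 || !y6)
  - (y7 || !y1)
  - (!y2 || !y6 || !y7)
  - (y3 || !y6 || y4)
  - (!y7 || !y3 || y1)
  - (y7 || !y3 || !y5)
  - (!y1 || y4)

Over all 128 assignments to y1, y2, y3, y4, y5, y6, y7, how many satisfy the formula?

The models are:
  y1=F y2=F y3=F y4=F y5=F y6=F y7=F
  y1=F y2=F y3=F y4=F y5=F y6=F y7=T
  y1=F y2=F y3=T y4=F y5=F y6=F y7=F
  y1=F y2=F y3=T y4=F y5=F y6=T y7=F
  y1=T y2=F y3=T y4=T y5=T y6=F y7=T
  y1=T y2=F y3=T y4=T y5=T y6=T y7=T
Count: 6.

6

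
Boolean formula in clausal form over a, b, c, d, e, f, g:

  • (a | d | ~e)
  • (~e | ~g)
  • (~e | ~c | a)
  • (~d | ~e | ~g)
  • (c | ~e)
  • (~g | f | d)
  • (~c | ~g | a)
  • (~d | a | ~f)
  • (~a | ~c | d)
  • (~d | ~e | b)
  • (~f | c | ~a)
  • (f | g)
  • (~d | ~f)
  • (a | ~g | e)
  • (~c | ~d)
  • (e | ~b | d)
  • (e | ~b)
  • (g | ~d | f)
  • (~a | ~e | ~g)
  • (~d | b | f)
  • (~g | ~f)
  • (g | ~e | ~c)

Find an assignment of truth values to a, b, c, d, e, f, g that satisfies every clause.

a=False, b=False, c=False, d=False, e=False, f=True, g=False

Set a = False and propagate.
For the remaining variables, b = False, c = False, d = False, e = False, f = True, g = False works.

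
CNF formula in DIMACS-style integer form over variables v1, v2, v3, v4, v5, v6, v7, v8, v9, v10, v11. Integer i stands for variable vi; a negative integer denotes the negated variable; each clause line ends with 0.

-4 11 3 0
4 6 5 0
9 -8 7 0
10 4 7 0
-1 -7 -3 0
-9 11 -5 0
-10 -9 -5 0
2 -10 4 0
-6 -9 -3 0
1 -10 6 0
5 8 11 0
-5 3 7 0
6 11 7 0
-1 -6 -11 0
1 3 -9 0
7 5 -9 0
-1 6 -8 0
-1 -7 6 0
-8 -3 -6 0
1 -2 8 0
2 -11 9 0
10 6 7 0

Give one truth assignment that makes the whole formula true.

Try v1 = False.
Set v2 = False and propagate.
Set v3 = True and propagate.
For the remaining variables, v4 = True, v5 = True, v6 = False, v7 = True, v8 = False, v9 = False, v10 = False, v11 = False works.
Every clause has at least one true literal under this assignment.

v1=False, v2=False, v3=True, v4=True, v5=True, v6=False, v7=True, v8=False, v9=False, v10=False, v11=False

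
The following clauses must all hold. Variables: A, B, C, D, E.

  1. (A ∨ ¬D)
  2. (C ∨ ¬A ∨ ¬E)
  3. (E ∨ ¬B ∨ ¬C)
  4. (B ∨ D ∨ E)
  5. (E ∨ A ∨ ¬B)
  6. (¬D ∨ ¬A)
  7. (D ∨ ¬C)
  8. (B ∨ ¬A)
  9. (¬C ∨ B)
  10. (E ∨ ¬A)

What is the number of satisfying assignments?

The models are:
  A=F B=F C=F D=F E=T
  A=F B=T C=F D=F E=T
Count: 2.

2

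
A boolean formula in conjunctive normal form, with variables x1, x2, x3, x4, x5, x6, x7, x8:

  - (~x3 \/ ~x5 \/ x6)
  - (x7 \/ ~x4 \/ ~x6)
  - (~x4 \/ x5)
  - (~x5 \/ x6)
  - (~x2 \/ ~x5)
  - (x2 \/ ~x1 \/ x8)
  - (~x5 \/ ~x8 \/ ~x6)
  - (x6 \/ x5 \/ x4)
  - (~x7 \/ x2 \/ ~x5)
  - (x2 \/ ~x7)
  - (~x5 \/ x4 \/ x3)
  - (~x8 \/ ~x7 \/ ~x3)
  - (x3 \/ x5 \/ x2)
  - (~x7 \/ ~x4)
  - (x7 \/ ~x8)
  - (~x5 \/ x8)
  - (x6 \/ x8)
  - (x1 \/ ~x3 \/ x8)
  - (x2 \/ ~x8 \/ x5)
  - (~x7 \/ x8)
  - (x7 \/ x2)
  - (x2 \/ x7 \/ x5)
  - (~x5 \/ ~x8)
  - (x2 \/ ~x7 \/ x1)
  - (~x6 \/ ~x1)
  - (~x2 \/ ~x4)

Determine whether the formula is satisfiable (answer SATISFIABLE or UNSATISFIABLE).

SATISFIABLE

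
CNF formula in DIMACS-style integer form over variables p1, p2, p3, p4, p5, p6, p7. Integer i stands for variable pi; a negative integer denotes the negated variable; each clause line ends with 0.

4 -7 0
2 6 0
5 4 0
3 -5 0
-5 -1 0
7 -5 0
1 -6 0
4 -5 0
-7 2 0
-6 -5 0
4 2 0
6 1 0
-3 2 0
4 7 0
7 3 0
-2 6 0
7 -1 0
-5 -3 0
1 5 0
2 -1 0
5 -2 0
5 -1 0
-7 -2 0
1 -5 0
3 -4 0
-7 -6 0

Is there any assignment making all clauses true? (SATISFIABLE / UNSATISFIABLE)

UNSATISFIABLE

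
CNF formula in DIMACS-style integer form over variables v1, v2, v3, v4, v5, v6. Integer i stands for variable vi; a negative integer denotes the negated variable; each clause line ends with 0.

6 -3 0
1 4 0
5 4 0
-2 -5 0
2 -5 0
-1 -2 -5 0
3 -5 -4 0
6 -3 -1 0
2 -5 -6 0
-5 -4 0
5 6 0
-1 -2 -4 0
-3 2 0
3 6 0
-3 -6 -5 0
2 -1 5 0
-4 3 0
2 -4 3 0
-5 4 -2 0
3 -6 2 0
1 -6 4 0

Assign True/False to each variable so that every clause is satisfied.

Set v1 = False and propagate.
  then v4 is forced to True.
  then v5 is forced to False.
  then v6 is forced to True.
  then v3 is forced to True.
  then v2 is forced to True.

v1=F  v2=T  v3=T  v4=T  v5=F  v6=T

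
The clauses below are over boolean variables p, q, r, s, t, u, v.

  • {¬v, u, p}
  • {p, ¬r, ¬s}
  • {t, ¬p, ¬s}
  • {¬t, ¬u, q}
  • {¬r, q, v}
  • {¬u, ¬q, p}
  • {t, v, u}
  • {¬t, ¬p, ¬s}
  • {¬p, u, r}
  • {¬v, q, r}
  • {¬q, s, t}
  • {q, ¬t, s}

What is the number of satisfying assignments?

Split on p, then q.
  p=T, q=T: v free; 3 ways for (r,s,t,u) × 2^1 = 6.
  p=T, q=F: remaining (r,s,t,u,v) ∈ {(F,F,F,T,F); (T,F,F,F,T); (T,F,F,T,T)} — 3.
  p=F, q=T: remaining (r,s,t,u,v) ∈ {(F,F,T,F,F); (F,T,T,F,F); (T,F,T,F,F)} — 3.
  p=F, q=F: remaining (r,s,t,u,v) ∈ {(F,F,F,T,F); (F,T,F,T,F); (F,T,T,F,F); (T,F,F,T,T)} — 4.
Total: 6 + 3 + 3 + 4 = 16.

16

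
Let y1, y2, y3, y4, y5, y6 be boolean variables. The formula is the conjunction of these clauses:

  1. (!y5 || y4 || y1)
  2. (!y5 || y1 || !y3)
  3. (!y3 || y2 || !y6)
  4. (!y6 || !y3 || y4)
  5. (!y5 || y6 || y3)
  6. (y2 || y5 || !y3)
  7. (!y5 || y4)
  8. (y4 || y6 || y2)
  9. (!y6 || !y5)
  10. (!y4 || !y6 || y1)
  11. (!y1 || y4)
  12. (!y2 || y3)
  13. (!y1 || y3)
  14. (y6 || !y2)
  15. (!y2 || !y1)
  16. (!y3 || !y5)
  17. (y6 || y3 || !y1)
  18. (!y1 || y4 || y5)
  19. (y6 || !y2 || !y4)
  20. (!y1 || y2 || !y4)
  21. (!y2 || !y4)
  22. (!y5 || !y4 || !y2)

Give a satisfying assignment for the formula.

Branch on y1: take y1 = False.
Try y2 = False.
For the remaining variables, y3 = False, y4 = True, y5 = False, y6 = False works.

y1 = False, y2 = False, y3 = False, y4 = True, y5 = False, y6 = False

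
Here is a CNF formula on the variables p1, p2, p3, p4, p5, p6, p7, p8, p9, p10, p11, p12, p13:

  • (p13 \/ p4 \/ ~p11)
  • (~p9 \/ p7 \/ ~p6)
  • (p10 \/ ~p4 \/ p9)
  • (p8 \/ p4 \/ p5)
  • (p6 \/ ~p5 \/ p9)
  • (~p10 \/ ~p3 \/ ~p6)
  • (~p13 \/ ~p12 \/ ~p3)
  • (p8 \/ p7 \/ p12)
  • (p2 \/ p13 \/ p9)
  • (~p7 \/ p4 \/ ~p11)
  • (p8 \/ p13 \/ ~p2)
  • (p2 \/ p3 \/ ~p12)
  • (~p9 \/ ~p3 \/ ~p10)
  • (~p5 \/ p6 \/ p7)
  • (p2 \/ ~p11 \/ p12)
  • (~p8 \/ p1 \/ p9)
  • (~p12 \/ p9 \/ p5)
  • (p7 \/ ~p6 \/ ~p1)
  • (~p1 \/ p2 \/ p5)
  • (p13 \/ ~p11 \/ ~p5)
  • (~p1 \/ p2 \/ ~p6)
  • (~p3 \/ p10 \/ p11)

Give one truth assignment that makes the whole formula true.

p1=True, p2=True, p3=False, p4=False, p5=False, p6=False, p7=False, p8=True, p9=False, p10=False, p11=False, p12=False, p13=True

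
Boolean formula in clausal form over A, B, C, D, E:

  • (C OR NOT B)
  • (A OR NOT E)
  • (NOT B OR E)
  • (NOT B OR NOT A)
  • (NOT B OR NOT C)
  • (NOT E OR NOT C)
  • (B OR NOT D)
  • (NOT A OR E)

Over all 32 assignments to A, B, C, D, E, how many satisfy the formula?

The models are:
  A=0 B=0 C=0 D=0 E=0
  A=0 B=0 C=1 D=0 E=0
  A=1 B=0 C=0 D=0 E=1
That's 3 in total.

3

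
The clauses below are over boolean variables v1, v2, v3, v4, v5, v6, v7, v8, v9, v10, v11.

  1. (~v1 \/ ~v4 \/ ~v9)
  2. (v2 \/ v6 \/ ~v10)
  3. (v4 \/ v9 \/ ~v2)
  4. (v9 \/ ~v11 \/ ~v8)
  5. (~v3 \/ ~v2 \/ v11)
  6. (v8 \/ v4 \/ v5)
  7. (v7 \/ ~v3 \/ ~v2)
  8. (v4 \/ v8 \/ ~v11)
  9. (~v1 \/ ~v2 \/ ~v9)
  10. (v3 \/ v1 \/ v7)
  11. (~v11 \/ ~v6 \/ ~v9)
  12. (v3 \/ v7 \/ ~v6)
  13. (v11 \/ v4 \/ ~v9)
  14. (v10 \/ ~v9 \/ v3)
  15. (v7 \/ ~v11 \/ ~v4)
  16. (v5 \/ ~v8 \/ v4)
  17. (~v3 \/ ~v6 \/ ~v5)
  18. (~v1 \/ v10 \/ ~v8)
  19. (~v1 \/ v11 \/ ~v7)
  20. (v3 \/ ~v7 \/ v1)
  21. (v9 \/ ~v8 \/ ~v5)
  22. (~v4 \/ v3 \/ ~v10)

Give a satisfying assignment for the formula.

v1 = T  v2 = T  v3 = F  v4 = T  v5 = F  v6 = F  v7 = T  v8 = F  v9 = F  v10 = F  v11 = T

Try v1 = True.
For the remaining variables, v2 = True, v3 = False, v4 = True, v5 = False, v6 = False, v7 = True, v8 = False, v9 = False, v10 = False, v11 = True works.
Check each clause:
  1. (~v4 \/ ~v9 \/ ~v1) — ~v9 is true.
  2. (~v10 \/ v2 \/ v6) — v2 is true.
  3. (v4 \/ ~v2 \/ v9) — v4 is true.
  4. (~v11 \/ ~v8 \/ v9) — ~v8 is true.
  5. (v11 \/ ~v3 \/ ~v2) — v11 is true.
  6. (v5 \/ v8 \/ v4) — v4 is true.
  7. (v7 \/ ~v2 \/ ~v3) — ~v3 is true.
  8. (~v11 \/ v8 \/ v4) — v4 is true.
  9. (~v9 \/ ~v2 \/ ~v1) — ~v9 is true.
  10. (v3 \/ v1 \/ v7) — v1 is true.
  11. (~v6 \/ ~v11 \/ ~v9) — ~v6 is true.
  12. (~v6 \/ v3 \/ v7) — ~v6 is true.
  13. (v4 \/ v11 \/ ~v9) — v11 is true.
  14. (~v9 \/ v3 \/ v10) — ~v9 is true.
  15. (~v4 \/ ~v11 \/ v7) — v7 is true.
  16. (v4 \/ v5 \/ ~v8) — ~v8 is true.
  17. (~v6 \/ ~v3 \/ ~v5) — ~v6 is true.
  18. (~v1 \/ ~v8 \/ v10) — ~v8 is true.
  19. (v11 \/ ~v7 \/ ~v1) — v11 is true.
  20. (v1 \/ v3 \/ ~v7) — v1 is true.
  21. (~v5 \/ ~v8 \/ v9) — ~v8 is true.
  22. (~v4 \/ ~v10 \/ v3) — ~v10 is true.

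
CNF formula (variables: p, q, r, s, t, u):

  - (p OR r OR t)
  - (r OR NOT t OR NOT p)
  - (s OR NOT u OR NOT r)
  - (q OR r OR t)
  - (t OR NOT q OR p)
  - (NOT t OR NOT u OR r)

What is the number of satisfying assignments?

Case analysis on r and t:
  r=T, t=T: p, q free; 3 ways for (s,u) × 2^2 = 12.
  r=T, t=F: 9 of the 16 assignments to (p,q,s,u) work.
  r=F, t=T: remaining (p,q,s,u) ∈ {(F,F,F,F); (F,F,T,F); (F,T,F,F); (F,T,T,F)} — 4.
  r=F, t=F: remaining (p,q,s,u) ∈ {(T,T,F,F); (T,T,F,T); (T,T,T,F); (T,T,T,T)} — 4.
Total: 12 + 9 + 4 + 4 = 29.

29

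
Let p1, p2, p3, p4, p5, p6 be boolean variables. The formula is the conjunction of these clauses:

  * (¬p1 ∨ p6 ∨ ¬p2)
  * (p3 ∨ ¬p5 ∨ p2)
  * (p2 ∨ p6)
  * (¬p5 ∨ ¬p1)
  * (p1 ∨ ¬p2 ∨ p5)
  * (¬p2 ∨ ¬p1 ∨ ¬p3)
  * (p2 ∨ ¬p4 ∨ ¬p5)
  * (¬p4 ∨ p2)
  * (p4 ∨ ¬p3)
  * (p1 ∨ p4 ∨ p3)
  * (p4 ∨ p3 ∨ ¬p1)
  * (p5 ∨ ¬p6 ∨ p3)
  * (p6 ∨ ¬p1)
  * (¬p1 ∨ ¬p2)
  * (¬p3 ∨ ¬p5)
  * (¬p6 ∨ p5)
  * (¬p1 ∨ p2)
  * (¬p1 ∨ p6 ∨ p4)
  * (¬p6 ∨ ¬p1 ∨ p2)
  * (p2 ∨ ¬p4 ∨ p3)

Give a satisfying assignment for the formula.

p1=F, p2=T, p3=F, p4=T, p5=T, p6=T

Check each clause:
  1. (p6 ∨ ¬p1 ∨ ¬p2) — ¬p1 is true.
  2. (p2 ∨ p3 ∨ ¬p5) — p2 is true.
  3. (p2 ∨ p6) — p2 is true.
  4. (¬p1 ∨ ¬p5) — ¬p1 is true.
  5. (¬p2 ∨ p1 ∨ p5) — p5 is true.
  6. (¬p2 ∨ ¬p3 ∨ ¬p1) — ¬p3 is true.
  7. (¬p4 ∨ ¬p5 ∨ p2) — p2 is true.
  8. (¬p4 ∨ p2) — p2 is true.
  9. (p4 ∨ ¬p3) — p4 is true.
  10. (p1 ∨ p4 ∨ p3) — p4 is true.
  11. (p4 ∨ ¬p1 ∨ p3) — p4 is true.
  12. (¬p6 ∨ p5 ∨ p3) — p5 is true.
  13. (p6 ∨ ¬p1) — ¬p1 is true.
  14. (¬p1 ∨ ¬p2) — ¬p1 is true.
  15. (¬p3 ∨ ¬p5) — ¬p3 is true.
  16. (¬p6 ∨ p5) — p5 is true.
  17. (¬p1 ∨ p2) — p2 is true.
  18. (¬p1 ∨ p6 ∨ p4) — p4 is true.
  19. (p2 ∨ ¬p1 ∨ ¬p6) — p2 is true.
  20. (¬p4 ∨ p3 ∨ p2) — p2 is true.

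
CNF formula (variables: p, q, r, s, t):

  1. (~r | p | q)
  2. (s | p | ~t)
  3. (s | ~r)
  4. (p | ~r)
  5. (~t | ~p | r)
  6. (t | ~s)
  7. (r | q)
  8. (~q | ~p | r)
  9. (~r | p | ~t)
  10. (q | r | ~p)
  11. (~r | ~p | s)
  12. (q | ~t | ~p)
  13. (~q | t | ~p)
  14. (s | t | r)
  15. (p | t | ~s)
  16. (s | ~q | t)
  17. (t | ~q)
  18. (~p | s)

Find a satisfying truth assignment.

Branch on p: take p = True.
  then s is forced to True.
  then t is forced to True.
  then r is forced to True.
  then q is forced to True.

p=T, q=T, r=T, s=T, t=T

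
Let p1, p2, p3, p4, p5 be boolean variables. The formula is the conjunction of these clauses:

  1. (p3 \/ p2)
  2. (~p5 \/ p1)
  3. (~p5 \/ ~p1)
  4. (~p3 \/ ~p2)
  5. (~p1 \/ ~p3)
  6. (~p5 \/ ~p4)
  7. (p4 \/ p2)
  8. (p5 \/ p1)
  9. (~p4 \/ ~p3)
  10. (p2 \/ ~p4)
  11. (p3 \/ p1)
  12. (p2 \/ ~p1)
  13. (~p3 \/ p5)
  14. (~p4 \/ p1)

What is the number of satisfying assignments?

2

The models are:
  p1=T p2=T p3=F p4=F p5=F
  p1=T p2=T p3=F p4=T p5=F
That's 2 in total.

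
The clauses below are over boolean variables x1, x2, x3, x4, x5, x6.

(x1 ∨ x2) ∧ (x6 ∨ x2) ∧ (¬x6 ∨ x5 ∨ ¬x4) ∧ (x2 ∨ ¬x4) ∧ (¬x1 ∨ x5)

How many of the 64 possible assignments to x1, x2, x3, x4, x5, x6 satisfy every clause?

24

Case analysis on x2 and x1:
  x2=T, x1=T: forces x5=T; x3, x4, x6 free → 2^3 = 8.
  x2=T, x1=F: x3 free; 7 ways for (x4,x5,x6) × 2^1 = 14.
  x2=F, x1=T: remaining (x3,x4,x5,x6) ∈ {(F,F,T,T); (T,F,T,T)} — 2.
  x2=F, x1=F: a clause becomes empty — 0.
Total: 8 + 14 + 2 + 0 = 24.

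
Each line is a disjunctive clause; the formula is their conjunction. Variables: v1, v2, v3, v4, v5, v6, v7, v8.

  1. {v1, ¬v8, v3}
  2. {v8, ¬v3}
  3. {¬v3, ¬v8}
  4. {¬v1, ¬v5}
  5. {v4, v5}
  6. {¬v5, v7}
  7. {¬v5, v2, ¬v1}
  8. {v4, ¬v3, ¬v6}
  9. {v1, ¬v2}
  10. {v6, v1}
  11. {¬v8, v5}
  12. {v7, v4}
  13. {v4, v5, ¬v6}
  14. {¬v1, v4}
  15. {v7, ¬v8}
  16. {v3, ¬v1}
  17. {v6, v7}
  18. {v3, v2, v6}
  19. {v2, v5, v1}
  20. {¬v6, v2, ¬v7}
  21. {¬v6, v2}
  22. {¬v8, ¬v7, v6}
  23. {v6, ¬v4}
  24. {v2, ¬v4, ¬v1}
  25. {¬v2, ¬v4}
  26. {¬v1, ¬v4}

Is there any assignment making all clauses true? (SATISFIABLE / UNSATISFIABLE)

UNSATISFIABLE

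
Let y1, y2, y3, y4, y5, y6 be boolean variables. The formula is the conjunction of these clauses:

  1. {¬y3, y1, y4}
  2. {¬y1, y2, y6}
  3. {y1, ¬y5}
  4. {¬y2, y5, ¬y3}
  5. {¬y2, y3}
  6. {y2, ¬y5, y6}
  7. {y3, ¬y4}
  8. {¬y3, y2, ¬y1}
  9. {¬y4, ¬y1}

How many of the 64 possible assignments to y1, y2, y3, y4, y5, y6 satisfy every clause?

8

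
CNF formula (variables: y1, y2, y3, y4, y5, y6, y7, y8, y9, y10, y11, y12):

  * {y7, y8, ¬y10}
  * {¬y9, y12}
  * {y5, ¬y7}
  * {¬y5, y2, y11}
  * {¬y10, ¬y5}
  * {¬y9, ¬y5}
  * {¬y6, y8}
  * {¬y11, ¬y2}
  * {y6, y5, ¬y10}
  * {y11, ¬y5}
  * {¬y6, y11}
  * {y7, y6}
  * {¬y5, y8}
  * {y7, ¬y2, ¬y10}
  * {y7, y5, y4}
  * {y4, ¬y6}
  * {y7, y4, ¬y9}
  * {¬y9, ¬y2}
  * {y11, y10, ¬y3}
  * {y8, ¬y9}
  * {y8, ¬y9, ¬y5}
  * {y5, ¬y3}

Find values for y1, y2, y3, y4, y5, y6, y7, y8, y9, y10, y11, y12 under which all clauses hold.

Pure literal: y3 appears only negated; assign y3 = False.
y4 occurs only positively in the remaining clauses — set y4 = True.
Set y2 = False and propagate.
Set y5 = True and propagate.
  then y11 is forced to True.
  then y10 is forced to False.
  then y9 is forced to False.
  then y8 is forced to True.
For the remaining variables, y1 = False, y6 = True, y7 = True, y12 = False works.
Every clause has at least one true literal under this assignment.

y1 = F, y2 = F, y3 = F, y4 = T, y5 = T, y6 = T, y7 = T, y8 = T, y9 = F, y10 = F, y11 = T, y12 = F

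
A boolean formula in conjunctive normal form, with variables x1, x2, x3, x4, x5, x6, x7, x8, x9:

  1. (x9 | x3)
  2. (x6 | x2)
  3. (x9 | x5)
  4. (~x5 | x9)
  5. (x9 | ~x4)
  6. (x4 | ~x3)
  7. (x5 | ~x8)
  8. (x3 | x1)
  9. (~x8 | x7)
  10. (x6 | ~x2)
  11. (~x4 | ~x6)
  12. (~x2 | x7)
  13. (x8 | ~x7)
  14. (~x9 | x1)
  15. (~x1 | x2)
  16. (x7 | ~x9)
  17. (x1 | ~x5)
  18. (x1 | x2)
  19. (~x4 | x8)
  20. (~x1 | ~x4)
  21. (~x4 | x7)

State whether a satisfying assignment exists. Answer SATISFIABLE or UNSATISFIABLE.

Set x1 = True and propagate.
  then x2 is forced to True.
  then x6 is forced to True.
  then x4 is forced to False.
  then x3 is forced to False.
  then x9 is forced to True.
  then x7 is forced to True.
  then x8 is forced to True.
  then x5 is forced to True.
So x1=True, x2=True, x3=False, x4=False, x5=True, x6=True, x7=True, x8=True, x9=True is a satisfying assignment.

SATISFIABLE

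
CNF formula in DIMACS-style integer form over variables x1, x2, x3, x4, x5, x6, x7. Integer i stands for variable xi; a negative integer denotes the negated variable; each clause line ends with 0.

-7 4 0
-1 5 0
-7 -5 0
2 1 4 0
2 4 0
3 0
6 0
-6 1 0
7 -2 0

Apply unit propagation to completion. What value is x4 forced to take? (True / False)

(x3) stands alone — x3 = True.
Unit clause (x6) sets x6 = True.
(~x6 | x1) with x6 = True leaves only x1, so x1 = True.
(x5 | ~x1): since x1 = True, the clause reduces to (x5). x5 = True.
(~x7 | ~x5): since x5 = True, the clause reduces to (~x7). x7 = False.
(x7 | ~x2): since x7 = False, the clause reduces to (~x2). x2 = False.
In (x2 | x4), x2 is now false; x4 must hold, so x4 = True.

True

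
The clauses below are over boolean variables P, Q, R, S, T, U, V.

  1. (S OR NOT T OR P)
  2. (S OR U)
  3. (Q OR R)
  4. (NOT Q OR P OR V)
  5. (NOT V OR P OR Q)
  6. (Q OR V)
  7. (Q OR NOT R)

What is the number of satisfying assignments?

Case analysis on Q and P:
  Q=T, P=T: R, T, V free; 3 ways for (S,U) × 2^3 = 24.
  Q=T, P=F: R free; 5 ways for (S,T,U,V) × 2^1 = 10.
  Q=F, P=T: a clause becomes empty — 0.
  Q=F, P=F: a clause becomes empty — 0.
Total: 24 + 10 + 0 + 0 = 34.

34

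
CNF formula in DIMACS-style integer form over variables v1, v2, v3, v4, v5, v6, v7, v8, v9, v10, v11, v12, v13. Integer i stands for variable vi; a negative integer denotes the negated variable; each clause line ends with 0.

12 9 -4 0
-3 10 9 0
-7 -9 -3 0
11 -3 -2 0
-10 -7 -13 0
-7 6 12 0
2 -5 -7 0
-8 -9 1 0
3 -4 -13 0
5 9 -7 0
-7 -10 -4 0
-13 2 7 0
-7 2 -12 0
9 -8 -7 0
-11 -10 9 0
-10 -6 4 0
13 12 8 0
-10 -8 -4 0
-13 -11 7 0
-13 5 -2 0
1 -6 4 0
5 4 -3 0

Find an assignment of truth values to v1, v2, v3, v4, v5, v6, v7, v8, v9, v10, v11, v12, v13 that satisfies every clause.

v1=F  v2=T  v3=F  v4=F  v5=T  v6=F  v7=T  v8=F  v9=T  v10=F  v11=T  v12=T  v13=T

Set v1 = False and propagate.
Branch on v2: take v2 = True.
The remaining clauses are satisfied by v3 = False, v4 = False, v5 = True, v6 = False, v7 = True, v8 = False, v9 = True, v10 = False, v11 = True, v12 = True, v13 = True.
Check each clause:
  1. (v9 ∨ ¬v4 ∨ v12) — v9 is true.
  2. (v9 ∨ ¬v3 ∨ v10) — v9 is true.
  3. (¬v9 ∨ ¬v3 ∨ ¬v7) — ¬v3 is true.
  4. (¬v2 ∨ v11 ∨ ¬v3) — v11 is true.
  5. (¬v7 ∨ ¬v13 ∨ ¬v10) — ¬v10 is true.
  6. (v6 ∨ ¬v7 ∨ v12) — v12 is true.
  7. (¬v7 ∨ v2 ∨ ¬v5) — v2 is true.
  8. (v1 ∨ ¬v8 ∨ ¬v9) — ¬v8 is true.
  9. (¬v13 ∨ v3 ∨ ¬v4) — ¬v4 is true.
  10. (¬v7 ∨ v9 ∨ v5) — v5 is true.
  11. (¬v10 ∨ ¬v7 ∨ ¬v4) — ¬v4 is true.
  12. (¬v13 ∨ v7 ∨ v2) — v2 is true.
  13. (v2 ∨ ¬v7 ∨ ¬v12) — v2 is true.
  14. (v9 ∨ ¬v8 ∨ ¬v7) — ¬v8 is true.
  15. (¬v11 ∨ ¬v10 ∨ v9) — v9 is true.
  16. (¬v6 ∨ v4 ∨ ¬v10) — ¬v6 is true.
  17. (v12 ∨ v13 ∨ v8) — v12 is true.
  18. (¬v4 ∨ ¬v10 ∨ ¬v8) — ¬v8 is true.
  19. (¬v11 ∨ ¬v13 ∨ v7) — v7 is true.
  20. (¬v13 ∨ v5 ∨ ¬v2) — v5 is true.
  21. (¬v6 ∨ v4 ∨ v1) — ¬v6 is true.
  22. (¬v3 ∨ v5 ∨ v4) — ¬v3 is true.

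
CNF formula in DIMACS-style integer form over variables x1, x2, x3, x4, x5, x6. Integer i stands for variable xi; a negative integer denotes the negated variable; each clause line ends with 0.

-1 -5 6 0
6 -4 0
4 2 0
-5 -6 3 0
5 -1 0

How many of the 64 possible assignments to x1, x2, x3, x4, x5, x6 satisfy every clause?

Case analysis on x5 and x6:
  x5=1, x6=1: x1 free; 3 ways for (x2,x3,x4) × 2^1 = 6.
  x5=1, x6=0: remaining (x1,x2,x3,x4) ∈ {(0,1,0,0); (0,1,1,0)} — 2.
  x5=0, x6=1: x3 free; 3 ways for (x1,x2,x4) × 2^1 = 6.
  x5=0, x6=0: remaining (x1,x2,x3,x4) ∈ {(0,1,0,0); (0,1,1,0)} — 2.
Total: 6 + 2 + 6 + 2 = 16.

16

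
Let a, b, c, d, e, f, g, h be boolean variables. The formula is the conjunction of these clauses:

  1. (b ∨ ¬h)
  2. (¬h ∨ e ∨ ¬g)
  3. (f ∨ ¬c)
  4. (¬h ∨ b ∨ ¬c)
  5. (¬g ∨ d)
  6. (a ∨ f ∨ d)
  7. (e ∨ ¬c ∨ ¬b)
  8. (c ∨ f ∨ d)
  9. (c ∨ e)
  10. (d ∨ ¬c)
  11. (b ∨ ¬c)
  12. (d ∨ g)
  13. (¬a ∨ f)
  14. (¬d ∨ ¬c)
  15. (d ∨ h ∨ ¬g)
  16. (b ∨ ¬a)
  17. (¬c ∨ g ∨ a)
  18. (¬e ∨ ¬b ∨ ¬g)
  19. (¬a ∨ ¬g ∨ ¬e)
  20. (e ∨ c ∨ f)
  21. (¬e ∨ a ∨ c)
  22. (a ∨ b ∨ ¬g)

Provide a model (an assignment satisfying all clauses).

a=True  b=True  c=False  d=True  e=True  f=True  g=False  h=False

f occurs only positively in the remaining clauses — set f = True.
Set a = True and propagate.
  then b is forced to True.
For the remaining variables, c = False, d = True, e = True, g = False, h = False works.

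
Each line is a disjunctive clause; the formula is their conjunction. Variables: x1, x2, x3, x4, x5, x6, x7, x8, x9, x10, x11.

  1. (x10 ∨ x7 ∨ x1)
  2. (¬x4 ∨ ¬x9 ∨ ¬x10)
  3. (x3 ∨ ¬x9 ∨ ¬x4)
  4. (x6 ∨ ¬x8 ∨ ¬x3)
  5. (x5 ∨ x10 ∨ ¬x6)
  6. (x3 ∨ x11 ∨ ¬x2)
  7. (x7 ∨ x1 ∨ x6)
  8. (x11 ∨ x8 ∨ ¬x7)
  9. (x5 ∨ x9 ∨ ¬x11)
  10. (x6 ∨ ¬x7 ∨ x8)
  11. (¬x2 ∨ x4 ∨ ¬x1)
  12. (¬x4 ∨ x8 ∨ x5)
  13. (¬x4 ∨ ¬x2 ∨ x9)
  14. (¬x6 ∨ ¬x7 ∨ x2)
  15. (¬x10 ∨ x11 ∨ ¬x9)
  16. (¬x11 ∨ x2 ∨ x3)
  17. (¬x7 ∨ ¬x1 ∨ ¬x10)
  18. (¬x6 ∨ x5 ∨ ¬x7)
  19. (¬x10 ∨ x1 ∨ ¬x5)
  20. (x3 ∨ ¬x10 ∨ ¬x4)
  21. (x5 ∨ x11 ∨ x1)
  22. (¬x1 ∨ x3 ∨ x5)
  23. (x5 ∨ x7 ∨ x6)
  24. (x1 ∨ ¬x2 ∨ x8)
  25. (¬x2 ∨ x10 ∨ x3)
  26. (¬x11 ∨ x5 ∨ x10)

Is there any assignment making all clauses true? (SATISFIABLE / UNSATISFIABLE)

SATISFIABLE

Branch on x1: take x1 = True.
Branch on x2: take x2 = False.
Try x3 = True.
For the remaining variables, x4 = False, x5 = True, x6 = False, x7 = False, x8 = False, x9 = True, x10 = True, x11 = True works.
So x1 = True  x2 = False  x3 = True  x4 = False  x5 = True  x6 = False  x7 = False  x8 = False  x9 = True  x10 = True  x11 = True is a satisfying assignment.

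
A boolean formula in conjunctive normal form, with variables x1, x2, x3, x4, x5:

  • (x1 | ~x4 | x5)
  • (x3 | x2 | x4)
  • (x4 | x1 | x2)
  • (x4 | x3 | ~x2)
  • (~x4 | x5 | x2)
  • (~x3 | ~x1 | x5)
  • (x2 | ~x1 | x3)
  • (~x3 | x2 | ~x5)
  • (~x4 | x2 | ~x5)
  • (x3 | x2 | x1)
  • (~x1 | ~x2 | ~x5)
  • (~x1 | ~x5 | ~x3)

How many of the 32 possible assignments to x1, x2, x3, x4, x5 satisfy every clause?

5

Satisfying assignments:
  x1=0 x2=1 x3=0 x4=1 x5=1
  x1=0 x2=1 x3=1 x4=0 x5=0
  x1=0 x2=1 x3=1 x4=0 x5=1
  x1=0 x2=1 x3=1 x4=1 x5=1
  x1=1 x2=1 x3=0 x4=1 x5=0
That's 5 in total.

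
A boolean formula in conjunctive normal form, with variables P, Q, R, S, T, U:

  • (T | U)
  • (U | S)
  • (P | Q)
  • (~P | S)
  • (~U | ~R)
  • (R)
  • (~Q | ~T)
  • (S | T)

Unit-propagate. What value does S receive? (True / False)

(R) stands alone — R = True.
In (~R | ~U), ~R is now false; ~U must hold, so U = False.
From (U | T) and U = False: T = True.
(S | U): since U = False, the clause reduces to (S). S = True.

True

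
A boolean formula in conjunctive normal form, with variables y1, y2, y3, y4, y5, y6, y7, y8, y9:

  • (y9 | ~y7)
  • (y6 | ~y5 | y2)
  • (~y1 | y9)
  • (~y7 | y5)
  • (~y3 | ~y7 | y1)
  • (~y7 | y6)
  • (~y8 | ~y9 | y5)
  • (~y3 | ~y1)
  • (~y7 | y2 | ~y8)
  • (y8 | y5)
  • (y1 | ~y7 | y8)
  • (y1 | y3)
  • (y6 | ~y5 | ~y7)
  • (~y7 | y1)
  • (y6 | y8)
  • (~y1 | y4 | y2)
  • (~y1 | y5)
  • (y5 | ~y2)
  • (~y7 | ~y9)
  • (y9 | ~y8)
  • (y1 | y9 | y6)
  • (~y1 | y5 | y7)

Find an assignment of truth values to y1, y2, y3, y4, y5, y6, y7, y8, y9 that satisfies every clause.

y1=F, y2=T, y3=T, y4=F, y5=T, y6=F, y7=F, y8=T, y9=T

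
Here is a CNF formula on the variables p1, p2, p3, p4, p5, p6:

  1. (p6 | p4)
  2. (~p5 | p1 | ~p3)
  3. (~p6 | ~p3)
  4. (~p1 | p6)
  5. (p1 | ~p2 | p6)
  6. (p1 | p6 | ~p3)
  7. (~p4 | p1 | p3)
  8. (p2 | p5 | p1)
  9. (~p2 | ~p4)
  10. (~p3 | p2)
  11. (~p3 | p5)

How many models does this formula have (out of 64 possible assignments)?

9

Split on p1, then p3.
  p1=1, p3=1: a clause becomes empty — 0.
  p1=1, p3=0: p5 free; 3 ways for (p2,p4,p6) × 2^1 = 6.
  p1=0, p3=1: a clause becomes empty — 0.
  p1=0, p3=0: remaining (p2,p4,p5,p6) ∈ {(0,0,1,1); (1,0,0,1); (1,0,1,1)} — 3.
Total: 0 + 6 + 0 + 3 = 9.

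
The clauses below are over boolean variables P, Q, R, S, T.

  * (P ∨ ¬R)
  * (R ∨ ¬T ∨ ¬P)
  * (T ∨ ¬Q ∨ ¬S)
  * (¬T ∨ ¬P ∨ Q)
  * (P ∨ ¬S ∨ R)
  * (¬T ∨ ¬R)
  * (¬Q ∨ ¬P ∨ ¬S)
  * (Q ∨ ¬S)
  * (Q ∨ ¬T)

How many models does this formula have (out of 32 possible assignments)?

7

The models are:
  P=F Q=F R=F S=F T=F
  P=F Q=T R=F S=F T=F
  P=F Q=T R=F S=F T=T
  P=T Q=F R=F S=F T=F
  P=T Q=F R=T S=F T=F
  P=T Q=T R=F S=F T=F
  P=T Q=T R=T S=F T=F
That's 7 in total.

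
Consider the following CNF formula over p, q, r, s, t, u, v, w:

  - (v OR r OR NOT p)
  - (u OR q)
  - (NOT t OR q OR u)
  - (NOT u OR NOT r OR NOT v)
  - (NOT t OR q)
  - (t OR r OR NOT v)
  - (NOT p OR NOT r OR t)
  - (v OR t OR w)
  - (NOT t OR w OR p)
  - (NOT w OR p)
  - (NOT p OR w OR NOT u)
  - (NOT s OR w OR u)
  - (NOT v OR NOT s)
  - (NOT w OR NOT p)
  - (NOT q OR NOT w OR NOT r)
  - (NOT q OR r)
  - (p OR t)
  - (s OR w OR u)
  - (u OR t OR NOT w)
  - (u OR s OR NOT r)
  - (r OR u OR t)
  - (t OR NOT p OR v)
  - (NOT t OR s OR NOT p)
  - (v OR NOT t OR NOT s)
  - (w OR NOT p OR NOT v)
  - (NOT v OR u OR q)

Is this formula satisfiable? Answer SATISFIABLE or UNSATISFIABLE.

UNSATISFIABLE

t = True:
  propagation gives q=True, r=True, w=False, p=True; an empty clause results — contradiction.
t = False:
  propagation gives p=True, r=False, v=True; an empty clause results — contradiction.
Every branch closes, so no satisfying assignment exists.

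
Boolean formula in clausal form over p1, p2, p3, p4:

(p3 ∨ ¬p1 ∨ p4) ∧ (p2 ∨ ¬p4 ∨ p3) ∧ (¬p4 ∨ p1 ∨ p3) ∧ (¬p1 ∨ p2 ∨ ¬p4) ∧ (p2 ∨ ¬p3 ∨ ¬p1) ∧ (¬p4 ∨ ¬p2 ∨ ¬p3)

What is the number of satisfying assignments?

Satisfying assignments:
  p1=F p2=F p3=F p4=F
  p1=F p2=F p3=T p4=F
  p1=F p2=F p3=T p4=T
  p1=F p2=T p3=F p4=F
  p1=F p2=T p3=T p4=F
  p1=T p2=T p3=F p4=T
  p1=T p2=T p3=T p4=F
Count: 7.

7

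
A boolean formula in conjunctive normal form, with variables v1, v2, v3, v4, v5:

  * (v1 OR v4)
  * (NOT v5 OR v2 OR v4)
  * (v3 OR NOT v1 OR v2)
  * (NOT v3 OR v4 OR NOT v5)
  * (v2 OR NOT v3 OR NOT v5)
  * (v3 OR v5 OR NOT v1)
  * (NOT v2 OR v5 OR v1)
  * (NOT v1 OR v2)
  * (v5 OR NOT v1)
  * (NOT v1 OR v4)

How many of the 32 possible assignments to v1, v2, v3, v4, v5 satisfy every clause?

Split on v1, then v5.
  v1=T, v5=T: remaining (v2,v3,v4) ∈ {(T,F,T); (T,T,T)} — 2.
  v1=T, v5=F: a clause becomes empty — 0.
  v1=F, v5=T: remaining (v2,v3,v4) ∈ {(F,F,T); (T,F,T); (T,T,T)} — 3.
  v1=F, v5=F: remaining (v2,v3,v4) ∈ {(F,F,T); (F,T,T)} — 2.
Total: 2 + 0 + 3 + 2 = 7.

7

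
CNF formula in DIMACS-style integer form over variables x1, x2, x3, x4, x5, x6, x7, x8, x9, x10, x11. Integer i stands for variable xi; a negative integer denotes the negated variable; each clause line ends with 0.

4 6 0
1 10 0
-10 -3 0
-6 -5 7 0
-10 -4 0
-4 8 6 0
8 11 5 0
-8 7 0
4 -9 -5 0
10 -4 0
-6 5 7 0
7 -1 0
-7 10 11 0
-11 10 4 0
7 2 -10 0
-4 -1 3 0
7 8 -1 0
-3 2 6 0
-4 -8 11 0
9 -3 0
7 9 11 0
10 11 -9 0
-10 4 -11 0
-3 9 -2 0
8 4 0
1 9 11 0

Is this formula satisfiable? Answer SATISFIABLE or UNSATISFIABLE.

SATISFIABLE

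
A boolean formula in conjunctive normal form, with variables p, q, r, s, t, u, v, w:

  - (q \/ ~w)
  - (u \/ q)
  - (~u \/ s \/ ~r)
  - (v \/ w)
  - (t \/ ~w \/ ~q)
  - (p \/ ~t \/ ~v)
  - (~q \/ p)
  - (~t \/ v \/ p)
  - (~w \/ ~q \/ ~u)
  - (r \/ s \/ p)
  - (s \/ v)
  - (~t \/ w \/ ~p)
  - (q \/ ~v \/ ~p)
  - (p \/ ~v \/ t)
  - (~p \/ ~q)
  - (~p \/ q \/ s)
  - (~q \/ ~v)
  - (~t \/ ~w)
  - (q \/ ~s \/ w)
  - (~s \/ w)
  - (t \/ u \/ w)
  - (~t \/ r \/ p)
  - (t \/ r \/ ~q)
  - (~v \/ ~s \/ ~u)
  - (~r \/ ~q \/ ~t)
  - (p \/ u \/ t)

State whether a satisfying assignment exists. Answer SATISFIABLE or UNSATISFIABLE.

UNSATISFIABLE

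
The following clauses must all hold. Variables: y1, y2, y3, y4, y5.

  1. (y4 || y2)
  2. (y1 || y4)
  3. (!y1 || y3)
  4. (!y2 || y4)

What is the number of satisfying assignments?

12

Split on y4, then y1.
  y4=1, y1=1: remaining (y2,y3,y5) ∈ {(0,1,0); (0,1,1); (1,1,0); (1,1,1)} — 4.
  y4=1, y1=0: y2, y3, y5 free → 2^3 = 8.
  y4=0, y1=1: a clause becomes empty — 0.
  y4=0, y1=0: a clause becomes empty — 0.
Total: 4 + 8 + 0 + 0 = 12.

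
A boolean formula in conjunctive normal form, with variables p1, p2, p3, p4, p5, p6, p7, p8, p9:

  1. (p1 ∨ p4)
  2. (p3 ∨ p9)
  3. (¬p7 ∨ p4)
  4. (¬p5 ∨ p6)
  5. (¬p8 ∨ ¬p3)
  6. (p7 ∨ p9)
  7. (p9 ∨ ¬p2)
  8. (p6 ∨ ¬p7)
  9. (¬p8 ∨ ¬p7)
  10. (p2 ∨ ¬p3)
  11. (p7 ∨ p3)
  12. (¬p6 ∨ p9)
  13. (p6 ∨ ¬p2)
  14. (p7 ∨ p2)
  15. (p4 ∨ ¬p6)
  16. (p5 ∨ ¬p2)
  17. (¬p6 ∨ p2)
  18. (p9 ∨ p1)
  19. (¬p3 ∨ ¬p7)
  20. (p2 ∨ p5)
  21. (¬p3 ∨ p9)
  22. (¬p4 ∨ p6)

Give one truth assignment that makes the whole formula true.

Pure literal: p8 appears only negated; assign p8 = False.
p9 occurs only positively in the remaining clauses — set p9 = True.
Set p1 = False and propagate.
  then p4 is forced to True.
  then p6 is forced to True.
  then p2 is forced to True.
  then p5 is forced to True.
Branch on p3: take p3 = False.
  then p7 is forced to True.
Every clause has at least one true literal under this assignment.

p1=False  p2=True  p3=False  p4=True  p5=True  p6=True  p7=True  p8=False  p9=True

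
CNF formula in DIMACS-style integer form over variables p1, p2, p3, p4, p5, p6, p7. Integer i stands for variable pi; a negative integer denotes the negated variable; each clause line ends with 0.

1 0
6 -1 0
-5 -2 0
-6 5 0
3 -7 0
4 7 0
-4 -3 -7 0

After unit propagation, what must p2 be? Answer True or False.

False

Unit clause (p1) sets p1 = True.
(~p1 \/ p6): since p1 = True, the clause reduces to (p6). p6 = True.
In (~p6 \/ p5), ~p6 is now false; p5 must hold, so p5 = True.
In (~p5 \/ ~p2), ~p5 is now false; ~p2 must hold, so p2 = False.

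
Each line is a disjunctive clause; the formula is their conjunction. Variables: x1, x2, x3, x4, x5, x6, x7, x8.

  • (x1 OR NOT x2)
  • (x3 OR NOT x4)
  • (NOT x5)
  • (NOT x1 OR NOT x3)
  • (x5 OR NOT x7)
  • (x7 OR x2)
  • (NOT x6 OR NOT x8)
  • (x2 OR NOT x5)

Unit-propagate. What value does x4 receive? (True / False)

False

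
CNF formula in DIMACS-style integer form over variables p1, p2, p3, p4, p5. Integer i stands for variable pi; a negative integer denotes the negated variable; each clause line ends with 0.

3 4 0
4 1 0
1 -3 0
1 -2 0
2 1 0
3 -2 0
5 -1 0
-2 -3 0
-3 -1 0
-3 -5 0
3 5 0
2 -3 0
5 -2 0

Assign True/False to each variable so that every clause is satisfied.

p4 occurs only positively in the remaining clauses — set p4 = True.
Set p1 = True and propagate.
  then p5 is forced to True.
  then p3 is forced to False.
  then p2 is forced to False.

p1=T, p2=F, p3=F, p4=T, p5=T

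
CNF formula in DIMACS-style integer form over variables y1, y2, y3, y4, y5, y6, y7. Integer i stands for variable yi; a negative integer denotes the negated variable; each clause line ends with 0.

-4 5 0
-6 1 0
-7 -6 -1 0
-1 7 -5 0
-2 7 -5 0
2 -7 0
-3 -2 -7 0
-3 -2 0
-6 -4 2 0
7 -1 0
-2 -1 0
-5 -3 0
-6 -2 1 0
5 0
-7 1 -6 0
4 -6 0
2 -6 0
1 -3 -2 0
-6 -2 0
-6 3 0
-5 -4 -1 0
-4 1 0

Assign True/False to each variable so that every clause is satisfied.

y1 = F, y2 = T, y3 = F, y4 = F, y5 = T, y6 = F, y7 = T

The clause (y5) is unit: y5 must be True.
Unit propagation: (!y3) forces y3 = False.
The clause (!y6) is unit: y6 must be False.
y4 occurs only negated in the remaining clauses — set y4 = False.
Branch on y1: take y1 = False.
Try y2 = True.
  then y7 is forced to True.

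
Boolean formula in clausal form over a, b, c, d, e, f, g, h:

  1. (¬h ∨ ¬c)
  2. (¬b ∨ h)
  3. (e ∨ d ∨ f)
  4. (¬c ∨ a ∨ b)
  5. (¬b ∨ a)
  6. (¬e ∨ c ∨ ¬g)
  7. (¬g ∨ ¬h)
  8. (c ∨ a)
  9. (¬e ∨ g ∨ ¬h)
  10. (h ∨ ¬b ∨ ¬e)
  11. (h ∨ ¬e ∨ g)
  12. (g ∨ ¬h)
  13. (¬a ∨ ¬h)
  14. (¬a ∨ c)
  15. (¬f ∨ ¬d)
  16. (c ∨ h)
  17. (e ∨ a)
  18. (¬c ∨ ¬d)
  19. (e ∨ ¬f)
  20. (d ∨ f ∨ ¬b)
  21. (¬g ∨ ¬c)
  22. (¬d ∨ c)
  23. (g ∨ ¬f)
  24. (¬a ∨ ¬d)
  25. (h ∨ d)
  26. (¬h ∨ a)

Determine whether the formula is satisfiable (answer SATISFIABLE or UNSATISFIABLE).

h = True:
  propagation gives c=False, g=False; an empty clause results — contradiction.
h = False:
  propagation gives b=False, c=True, a=True, d=False; an empty clause results — contradiction.
Every branch closes, so no satisfying assignment exists.

UNSATISFIABLE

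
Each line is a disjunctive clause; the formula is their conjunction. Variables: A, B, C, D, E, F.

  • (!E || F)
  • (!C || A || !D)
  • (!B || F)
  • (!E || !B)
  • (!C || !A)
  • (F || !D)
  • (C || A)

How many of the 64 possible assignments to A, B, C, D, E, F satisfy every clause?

Split on A, then C.
  A=T, C=T: a clause becomes empty — 0.
  A=T, C=F: 7 of the 16 assignments to (B,D,E,F) work.
  A=F, C=T: remaining (B,D,E,F) ∈ {(F,F,F,F); (F,F,F,T); (F,F,T,T); (T,F,F,T)} — 4.
  A=F, C=F: a clause becomes empty — 0.
Total: 0 + 7 + 4 + 0 = 11.

11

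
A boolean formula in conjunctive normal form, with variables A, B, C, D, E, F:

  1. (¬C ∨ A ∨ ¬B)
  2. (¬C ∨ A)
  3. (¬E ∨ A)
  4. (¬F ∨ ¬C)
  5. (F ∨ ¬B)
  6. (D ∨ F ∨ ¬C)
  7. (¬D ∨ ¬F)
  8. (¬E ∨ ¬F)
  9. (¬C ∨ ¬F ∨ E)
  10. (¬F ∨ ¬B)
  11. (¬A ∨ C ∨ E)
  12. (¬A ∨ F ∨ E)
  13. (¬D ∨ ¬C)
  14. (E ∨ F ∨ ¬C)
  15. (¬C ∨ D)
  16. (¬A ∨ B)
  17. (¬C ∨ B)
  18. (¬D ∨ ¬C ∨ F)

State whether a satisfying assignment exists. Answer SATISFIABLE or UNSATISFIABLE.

SATISFIABLE

Branch on A: take A = False.
  then C is forced to False.
  then E is forced to False.
Try B = False.
Set D = False and propagate.
F is now unconstrained; take F = False.
So A=F, B=F, C=F, D=F, E=F, F=F is a satisfying assignment.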